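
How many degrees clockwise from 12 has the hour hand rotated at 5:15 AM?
The hour hand moves 30 degrees per hour and 0.5 degrees per minute.
At 5:15: (5) x 30 + 15 x 0.5 = 150 + 7.5 = 157.5 degrees

Final answer: 157.5 degrees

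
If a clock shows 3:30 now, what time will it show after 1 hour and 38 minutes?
Starting time: 3:30
Adding 38 minutes to 30 minutes: 30 + 38 = 68 minutes = 1 hour and 8 minutes
Adding 1 hour: 3 + 1 + 1 (carry) = 5
Final time: 5:08

Final answer: 5:08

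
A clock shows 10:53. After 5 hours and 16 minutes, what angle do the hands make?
First find the time 5 hours and 16 minutes after 10:53.
Total minutes: 10 x 60 + 53 + 5 x 60 + 16 = 969.
969 mod 720 = 249 minutes = 4:09.
Now compute the angle at 4:09:
Hour hand: 4 x 30 + 9 x 0.5 = 124.5 degrees
Minute hand: 9 x 6 = 54 degrees
Difference: |124.5 - 54| = 70.5 degrees
The angle is 70.5 degrees

Final answer: 70.5 degrees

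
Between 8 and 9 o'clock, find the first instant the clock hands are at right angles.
At t minutes past 8:00, the hour hand is at 30 x 8 + 0.5t degrees and the minute hand is at 6t degrees.
The smaller angle between them is 90 degrees when |30H - 5.5t| = 90 or |30H - 5.5t| = 270.
With H = 8, solve 30 x 8 - 5.5t = +/- target for each target:
  t = (30 x 8 - 90) / 5.5 = 27.27
  t = (30 x 8 + 90) / 5.5 = 60 (outside (0, 60))
  t = (30 x 8 - 270) / 5.5 = -5.45 (outside (0, 60))
  t = (30 x 8 + 270) / 5.5 = 92.73 (outside (0, 60))
Valid solutions in (0, 60): {27.27} minutes.
First occurrence: t = 27.27 minutes.
The hands are at right angles at 27.27 minutes past 8:00.

Final answer: 27.27 minutes past 8:00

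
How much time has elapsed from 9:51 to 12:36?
From 9:51 to 12:36:
(12 x 60 + 36) - (9 x 60 + 51) = 756 - 591 = 165 minutes
= 2 hours and 45 minutes

Final answer: 2 hours and 45 minutes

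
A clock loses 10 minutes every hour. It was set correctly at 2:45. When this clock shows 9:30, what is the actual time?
For every 60 true minutes, the faulty clock advances 50 minutes, so 1 faulty-clock minute corresponds to 60/50 true minutes.
From 2:45 to 9:30 on the faulty dial is 405 minutes.
True elapsed: 405 x 60/50 = 486 minutes = 8 hours and 6 minutes.
True time: 2:45 + 8 hours and 6 minutes = 10:51.

Final answer: 10:51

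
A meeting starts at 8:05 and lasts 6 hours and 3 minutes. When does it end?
Starting time: 8:05
Adding 3 minutes to 5 minutes: 5 + 3 = 8 minutes
Adding 6 hours: 8 + 6 = 14 - 12 = 2
Final time: 2:08

Final answer: 2:08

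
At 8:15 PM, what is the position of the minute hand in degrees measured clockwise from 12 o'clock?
The minute hand moves 6 degrees per minute.
At 8:15: 15 x 6 = 90 degrees

Final answer: 90 degrees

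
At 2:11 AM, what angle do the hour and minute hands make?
Hour hand position: 2 x 30 + 11 x 0.5 = 65.5 degrees
Minute hand position: 11 x 6 = 66 degrees
Difference: |65.5 - 66| = 0.5 degrees
The angle between the hands is 0.5 degrees

Final answer: 0.5 degrees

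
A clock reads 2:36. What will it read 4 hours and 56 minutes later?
Starting time: 2:36
Adding 56 minutes to 36 minutes: 36 + 56 = 92 minutes = 1 hour and 32 minutes
Adding 4 hours: 2 + 4 + 1 (carry) = 7
Final time: 7:32

Final answer: 7:32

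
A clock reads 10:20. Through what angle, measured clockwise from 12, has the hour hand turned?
The hour hand moves 30 degrees per hour and 0.5 degrees per minute.
At 10:20: (10) x 30 + 20 x 0.5 = 300 + 10 = 310 degrees

Final answer: 310 degrees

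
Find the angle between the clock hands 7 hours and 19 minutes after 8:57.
First find the time 7 hours and 19 minutes after 8:57.
Total minutes: 8 x 60 + 57 + 7 x 60 + 19 = 976.
976 mod 720 = 256 minutes = 4:16.
Now compute the angle at 4:16:
Hour hand: 4 x 30 + 16 x 0.5 = 128 degrees
Minute hand: 16 x 6 = 96 degrees
Difference: |128 - 96| = 32 degrees
The angle is 32 degrees

Final answer: 32 degrees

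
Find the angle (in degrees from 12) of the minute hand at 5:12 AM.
The minute hand moves 6 degrees per minute.
At 5:12: 12 x 6 = 72 degrees

Final answer: 72 degrees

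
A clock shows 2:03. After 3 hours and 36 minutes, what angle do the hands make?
First find the time 3 hours and 36 minutes after 2:03.
Total minutes: 2 x 60 + 3 + 3 x 60 + 36 = 339.
339 mod 720 = 339 minutes = 5:39.
Now compute the angle at 5:39:
Hour hand: 5 x 30 + 39 x 0.5 = 169.5 degrees
Minute hand: 39 x 6 = 234 degrees
Difference: |169.5 - 234| = 64.5 degrees
The angle is 64.5 degrees

Final answer: 64.5 degrees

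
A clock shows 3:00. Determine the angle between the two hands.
Hour hand position: 3 x 30 + 0 x 0.5 = 90 degrees
Minute hand position: 0 x 6 = 0 degrees
Difference: |90 - 0| = 90 degrees
The angle between the hands is 90 degrees

Final answer: 90 degrees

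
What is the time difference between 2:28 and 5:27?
From 2:28 to 5:27:
(5 x 60 + 27) - (2 x 60 + 28) = 327 - 148 = 179 minutes
= 2 hours and 59 minutes

Final answer: 2 hours and 59 minutes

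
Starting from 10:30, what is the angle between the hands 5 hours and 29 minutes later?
First find the time 5 hours and 29 minutes after 10:30.
Total minutes: 10 x 60 + 30 + 5 x 60 + 29 = 959.
959 mod 720 = 239 minutes = 3:59.
Now compute the angle at 3:59:
Hour hand: 3 x 30 + 59 x 0.5 = 119.5 degrees
Minute hand: 59 x 6 = 354 degrees
Difference: |119.5 - 354| = 234.5 degrees
Smaller angle: 360 - 234.5 = 125.5 degrees

Final answer: 125.5 degrees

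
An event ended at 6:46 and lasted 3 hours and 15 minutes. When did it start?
Starting time: 6:46 = 406 total minutes past 12:00
Subtracting: 3 hours and 15 minutes = 195 minutes
406 - 195 = 211 minutes
= 3 hours and 31 minutes past 12:00 = 3:31

Final answer: 3:31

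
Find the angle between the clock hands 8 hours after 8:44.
First find the time 8 hours after 8:44.
Total minutes: 8 x 60 + 44 + 8 x 60 + 0 = 1004.
1004 mod 720 = 284 minutes = 4:44.
Now compute the angle at 4:44:
Hour hand: 4 x 30 + 44 x 0.5 = 142 degrees
Minute hand: 44 x 6 = 264 degrees
Difference: |142 - 264| = 122 degrees
The angle is 122 degrees

Final answer: 122 degrees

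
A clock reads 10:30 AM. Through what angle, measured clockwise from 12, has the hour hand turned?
The hour hand moves 30 degrees per hour and 0.5 degrees per minute.
At 10:30: (10) x 30 + 30 x 0.5 = 300 + 15 = 315 degrees

Final answer: 315 degrees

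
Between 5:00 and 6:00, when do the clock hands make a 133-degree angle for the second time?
At t minutes past 5:00, the hour hand is at 30 x 5 + 0.5t degrees and the minute hand is at 6t degrees.
The smaller angle between them is 133 degrees when |30H - 5.5t| = 133 or |30H - 5.5t| = 227.
With H = 5, solve 30 x 5 - 5.5t = +/- target for each target:
  t = (30 x 5 - 133) / 5.5 = 3.09
  t = (30 x 5 + 133) / 5.5 = 51.45
  t = (30 x 5 - 227) / 5.5 = -14 (outside (0, 60))
  t = (30 x 5 + 227) / 5.5 = 68.55 (outside (0, 60))
Valid solutions in (0, 60): {3.09, 51.45} minutes.
The second occurrence is t = 51.45 minutes.
The hands form a 133-degree angle at 51.45 minutes past 5:00.

Final answer: 51.45 minutes past 5:00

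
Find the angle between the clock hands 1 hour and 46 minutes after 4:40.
First find the time 1 hour and 46 minutes after 4:40.
Total minutes: 4 x 60 + 40 + 1 x 60 + 46 = 386.
386 mod 720 = 386 minutes = 6:26.
Now compute the angle at 6:26:
Hour hand: 6 x 30 + 26 x 0.5 = 193 degrees
Minute hand: 26 x 6 = 156 degrees
Difference: |193 - 156| = 37 degrees
The angle is 37 degrees

Final answer: 37 degrees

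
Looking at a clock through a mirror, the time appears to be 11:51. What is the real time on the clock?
Reflection across the vertical (12-6) axis maps a hand at angle A degrees to (360 - A) degrees, which sends a reading of T minutes past 12:00 to (720 - T) minutes past 12:00.
Mirror reads 11:51 = 711 minutes past 12:00.
Actual time: (720 - 711) mod 720 = 9 minutes = 12:09.

Final answer: 12:09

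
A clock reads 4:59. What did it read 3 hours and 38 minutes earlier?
Starting time: 4:59 = 299 total minutes past 12:00
Subtracting: 3 hours and 38 minutes = 218 minutes
299 - 218 = 81 minutes
= 1 hour and 21 minutes past 12:00 = 1:21

Final answer: 1:21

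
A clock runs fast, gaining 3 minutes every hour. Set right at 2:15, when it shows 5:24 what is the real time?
For every 60 true minutes, the faulty clock advances 63 minutes, so 1 faulty-clock minute corresponds to 60/63 true minutes.
From 2:15 to 5:24 on the faulty dial is 189 minutes.
True elapsed: 189 x 60/63 = 180 minutes = 3 hours.
True time: 2:15 + 3 hours = 5:15.

Final answer: 5:15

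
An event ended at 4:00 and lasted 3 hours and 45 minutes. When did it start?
Starting time: 4:00 = 240 total minutes past 12:00
Subtracting: 3 hours and 45 minutes = 225 minutes
240 - 225 = 15 minutes
= 15 minutes past 12:00 = 12:15

Final answer: 12:15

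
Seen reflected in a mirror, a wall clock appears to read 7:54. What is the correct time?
Reflection across the vertical (12-6) axis maps a hand at angle A degrees to (360 - A) degrees, which sends a reading of T minutes past 12:00 to (720 - T) minutes past 12:00.
Mirror reads 7:54 = 474 minutes past 12:00.
Actual time: (720 - 474) mod 720 = 246 minutes = 4:06.

Final answer: 4:06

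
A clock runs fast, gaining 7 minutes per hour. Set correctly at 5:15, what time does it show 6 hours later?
For every 60 true minutes, the faulty clock advances 60 + 7 = 67 minutes.
True elapsed: 6 hours = 360 minutes.
Faulty clock advances: 360 x 67/60 = 402 minutes (drift: 42 minutes ahead).
Shown time: 5:15 + 402 minutes = 11:57.

Final answer: 11:57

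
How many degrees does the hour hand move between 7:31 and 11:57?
The hour hand moves 0.5 degrees per minute.
Time elapsed: 11:57 - 7:31 = 266 minutes
Angular displacement: 266 x 0.5 = 133 degrees

Final answer: 133 degrees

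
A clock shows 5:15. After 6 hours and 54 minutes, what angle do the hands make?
First find the time 6 hours and 54 minutes after 5:15.
Total minutes: 5 x 60 + 15 + 6 x 60 + 54 = 729.
729 mod 720 = 9 minutes = 12:09.
Now compute the angle at 12:09:
Hour hand: 0 x 30 + 9 x 0.5 = 4.5 degrees
Minute hand: 9 x 6 = 54 degrees
Difference: |4.5 - 54| = 49.5 degrees
The angle is 49.5 degrees

Final answer: 49.5 degrees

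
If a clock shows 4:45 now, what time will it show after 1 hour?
Starting time: 4:45
Adding 0 minutes to 45 minutes: 45 + 0 = 45 minutes
Adding 1 hour: 4 + 1 = 5
Final time: 5:45

Final answer: 5:45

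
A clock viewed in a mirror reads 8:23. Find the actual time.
Reflection across the vertical (12-6) axis maps a hand at angle A degrees to (360 - A) degrees, which sends a reading of T minutes past 12:00 to (720 - T) minutes past 12:00.
Mirror reads 8:23 = 503 minutes past 12:00.
Actual time: (720 - 503) mod 720 = 217 minutes = 3:37.

Final answer: 3:37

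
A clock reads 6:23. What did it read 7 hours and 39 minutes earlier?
Starting time: 6:23 = 383 total minutes past 12:00
Subtracting: 7 hours and 39 minutes = 459 minutes
383 - 459 = -76 (negative, add 12 hours = 720) = 644 minutes
= 10 hours and 44 minutes past 12:00 = 10:44

Final answer: 10:44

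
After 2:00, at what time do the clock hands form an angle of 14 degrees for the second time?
At t minutes past 2:00, the hour hand is at 30 x 2 + 0.5t degrees and the minute hand is at 6t degrees.
The smaller angle between them is 14 degrees when |30H - 5.5t| = 14 or |30H - 5.5t| = 346.
With H = 2, solve 30 x 2 - 5.5t = +/- target for each target:
  t = (30 x 2 - 14) / 5.5 = 8.36
  t = (30 x 2 + 14) / 5.5 = 13.45
  t = (30 x 2 - 346) / 5.5 = -52 (outside (0, 60))
  t = (30 x 2 + 346) / 5.5 = 73.82 (outside (0, 60))
Valid solutions in (0, 60): {8.36, 13.45} minutes.
The second occurrence is t = 13.45 minutes.
The hands form a 14-degree angle at 13.45 minutes past 2:00.

Final answer: 13.45 minutes past 2:00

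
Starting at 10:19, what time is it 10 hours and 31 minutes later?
Starting time: 10:19
Adding 31 minutes to 19 minutes: 19 + 31 = 50 minutes
Adding 10 hours: 10 + 10 = 20 - 12 = 8
Final time: 8:50

Final answer: 8:50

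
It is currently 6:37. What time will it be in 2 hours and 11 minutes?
Starting time: 6:37
Adding 11 minutes to 37 minutes: 37 + 11 = 48 minutes
Adding 2 hours: 6 + 2 = 8
Final time: 8:48

Final answer: 8:48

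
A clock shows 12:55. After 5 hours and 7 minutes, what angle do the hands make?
First find the time 5 hours and 7 minutes after 12:55.
Total minutes: 12 x 60 + 55 + 5 x 60 + 7 = 1082.
1082 mod 720 = 362 minutes = 6:02.
Now compute the angle at 6:02:
Hour hand: 6 x 30 + 2 x 0.5 = 181 degrees
Minute hand: 2 x 6 = 12 degrees
Difference: |181 - 12| = 169 degrees
The angle is 169 degrees

Final answer: 169 degrees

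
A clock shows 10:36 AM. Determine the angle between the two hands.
Hour hand position: 10 x 30 + 36 x 0.5 = 318 degrees
Minute hand position: 36 x 6 = 216 degrees
Difference: |318 - 216| = 102 degrees
The angle between the hands is 102 degrees

Final answer: 102 degrees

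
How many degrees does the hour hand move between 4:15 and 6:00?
The hour hand moves 0.5 degrees per minute.
Time elapsed: 6:00 - 4:15 = 105 minutes
Angular displacement: 105 x 0.5 = 52.5 degrees

Final answer: 52.5 degrees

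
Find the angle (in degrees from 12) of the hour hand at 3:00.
The hour hand moves 30 degrees per hour and 0.5 degrees per minute.
At 3:00: (3) x 30 + 0 x 0.5 = 90 + 0 = 90 degrees

Final answer: 90 degrees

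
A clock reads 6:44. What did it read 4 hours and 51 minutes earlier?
Starting time: 6:44 = 404 total minutes past 12:00
Subtracting: 4 hours and 51 minutes = 291 minutes
404 - 291 = 113 minutes
= 1 hour and 53 minutes past 12:00 = 1:53

Final answer: 1:53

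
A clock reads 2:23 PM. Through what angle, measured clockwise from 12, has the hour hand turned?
The hour hand moves 30 degrees per hour and 0.5 degrees per minute.
At 2:23: (2) x 30 + 23 x 0.5 = 60 + 11.5 = 71.5 degrees

Final answer: 71.5 degrees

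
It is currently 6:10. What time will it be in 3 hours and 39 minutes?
Starting time: 6:10
Adding 39 minutes to 10 minutes: 10 + 39 = 49 minutes
Adding 3 hours: 6 + 3 = 9
Final time: 9:49

Final answer: 9:49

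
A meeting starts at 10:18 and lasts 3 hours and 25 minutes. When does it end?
Starting time: 10:18
Adding 25 minutes to 18 minutes: 18 + 25 = 43 minutes
Adding 3 hours: 10 + 3 = 13 - 12 = 1
Final time: 1:43

Final answer: 1:43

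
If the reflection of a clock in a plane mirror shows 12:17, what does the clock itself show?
Reflection across the vertical (12-6) axis maps a hand at angle A degrees to (360 - A) degrees, which sends a reading of T minutes past 12:00 to (720 - T) minutes past 12:00.
Mirror reads 12:17 = 17 minutes past 12:00.
Actual time: (720 - 17) mod 720 = 703 minutes = 11:43.

Final answer: 11:43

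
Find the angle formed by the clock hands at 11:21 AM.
Hour hand position: 11 x 30 + 21 x 0.5 = 340.5 degrees
Minute hand position: 21 x 6 = 126 degrees
Difference: |340.5 - 126| = 214.5 degrees
Since 214.5 > 180, the smaller angle is 360 - 214.5 = 145.5 degrees

Final answer: 145.5 degrees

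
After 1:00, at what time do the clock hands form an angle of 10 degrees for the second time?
At t minutes past 1:00, the hour hand is at 30 x 1 + 0.5t degrees and the minute hand is at 6t degrees.
The smaller angle between them is 10 degrees when |30H - 5.5t| = 10 or |30H - 5.5t| = 350.
With H = 1, solve 30 x 1 - 5.5t = +/- target for each target:
  t = (30 x 1 - 10) / 5.5 = 3.64
  t = (30 x 1 + 10) / 5.5 = 7.27
  t = (30 x 1 - 350) / 5.5 = -58.18 (outside (0, 60))
  t = (30 x 1 + 350) / 5.5 = 69.09 (outside (0, 60))
Valid solutions in (0, 60): {3.64, 7.27} minutes.
The second occurrence is t = 7.27 minutes.
The hands form a 10-degree angle at 7.27 minutes past 1:00.

Final answer: 7.27 minutes past 1:00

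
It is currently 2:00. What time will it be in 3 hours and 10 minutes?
Starting time: 2:00
Adding 10 minutes to 0 minutes: 0 + 10 = 10 minutes
Adding 3 hours: 2 + 3 = 5
Final time: 5:10

Final answer: 5:10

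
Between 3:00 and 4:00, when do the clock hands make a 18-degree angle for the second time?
At t minutes past 3:00, the hour hand is at 30 x 3 + 0.5t degrees and the minute hand is at 6t degrees.
The smaller angle between them is 18 degrees when |30H - 5.5t| = 18 or |30H - 5.5t| = 342.
With H = 3, solve 30 x 3 - 5.5t = +/- target for each target:
  t = (30 x 3 - 18) / 5.5 = 13.09
  t = (30 x 3 + 18) / 5.5 = 19.64
  t = (30 x 3 - 342) / 5.5 = -45.82 (outside (0, 60))
  t = (30 x 3 + 342) / 5.5 = 78.55 (outside (0, 60))
Valid solutions in (0, 60): {13.09, 19.64} minutes.
The second occurrence is t = 19.64 minutes.
The hands form a 18-degree angle at 19.64 minutes past 3:00.

Final answer: 19.64 minutes past 3:00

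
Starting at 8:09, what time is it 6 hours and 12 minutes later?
Starting time: 8:09
Adding 12 minutes to 9 minutes: 9 + 12 = 21 minutes
Adding 6 hours: 8 + 6 = 14 - 12 = 2
Final time: 2:21

Final answer: 2:21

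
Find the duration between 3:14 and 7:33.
From 3:14 to 7:33:
(7 x 60 + 33) - (3 x 60 + 14) = 453 - 194 = 259 minutes
= 4 hours and 19 minutes

Final answer: 4 hours and 19 minutes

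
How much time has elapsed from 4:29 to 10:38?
From 4:29 to 10:38:
(10 x 60 + 38) - (4 x 60 + 29) = 638 - 269 = 369 minutes
= 6 hours and 9 minutes

Final answer: 6 hours and 9 minutes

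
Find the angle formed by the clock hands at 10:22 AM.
Hour hand position: 10 x 30 + 22 x 0.5 = 311 degrees
Minute hand position: 22 x 6 = 132 degrees
Difference: |311 - 132| = 179 degrees
The angle between the hands is 179 degrees

Final answer: 179 degrees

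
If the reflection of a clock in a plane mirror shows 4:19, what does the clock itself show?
Reflection across the vertical (12-6) axis maps a hand at angle A degrees to (360 - A) degrees, which sends a reading of T minutes past 12:00 to (720 - T) minutes past 12:00.
Mirror reads 4:19 = 259 minutes past 12:00.
Actual time: (720 - 259) mod 720 = 461 minutes = 7:41.

Final answer: 7:41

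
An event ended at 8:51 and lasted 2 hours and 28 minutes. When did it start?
Starting time: 8:51 = 531 total minutes past 12:00
Subtracting: 2 hours and 28 minutes = 148 minutes
531 - 148 = 383 minutes
= 6 hours and 23 minutes past 12:00 = 6:23

Final answer: 6:23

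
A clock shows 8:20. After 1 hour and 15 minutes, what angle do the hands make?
First find the time 1 hour and 15 minutes after 8:20.
Total minutes: 8 x 60 + 20 + 1 x 60 + 15 = 575.
575 mod 720 = 575 minutes = 9:35.
Now compute the angle at 9:35:
Hour hand: 9 x 30 + 35 x 0.5 = 287.5 degrees
Minute hand: 35 x 6 = 210 degrees
Difference: |287.5 - 210| = 77.5 degrees
The angle is 77.5 degrees

Final answer: 77.5 degrees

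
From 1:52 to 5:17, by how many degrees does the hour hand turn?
The hour hand moves 0.5 degrees per minute.
Time elapsed: 5:17 - 1:52 = 205 minutes
Angular displacement: 205 x 0.5 = 102.5 degrees

Final answer: 102.5 degrees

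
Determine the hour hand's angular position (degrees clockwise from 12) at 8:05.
The hour hand moves 30 degrees per hour and 0.5 degrees per minute.
At 8:05: (8) x 30 + 5 x 0.5 = 240 + 2.5 = 242.5 degrees

Final answer: 242.5 degrees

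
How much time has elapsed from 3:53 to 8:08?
From 3:53 to 8:08:
(8 x 60 + 8) - (3 x 60 + 53) = 488 - 233 = 255 minutes
= 4 hours and 15 minutes

Final answer: 4 hours and 15 minutes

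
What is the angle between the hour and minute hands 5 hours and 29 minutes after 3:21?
First find the time 5 hours and 29 minutes after 3:21.
Total minutes: 3 x 60 + 21 + 5 x 60 + 29 = 530.
530 mod 720 = 530 minutes = 8:50.
Now compute the angle at 8:50:
Hour hand: 8 x 30 + 50 x 0.5 = 265 degrees
Minute hand: 50 x 6 = 300 degrees
Difference: |265 - 300| = 35 degrees
The angle is 35 degrees

Final answer: 35 degrees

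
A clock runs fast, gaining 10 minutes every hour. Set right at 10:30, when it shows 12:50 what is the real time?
For every 60 true minutes, the faulty clock advances 70 minutes, so 1 faulty-clock minute corresponds to 60/70 true minutes.
From 10:30 to 12:50 on the faulty dial is 140 minutes.
True elapsed: 140 x 60/70 = 120 minutes = 2 hours.
True time: 10:30 + 2 hours = 12:30.

Final answer: 12:30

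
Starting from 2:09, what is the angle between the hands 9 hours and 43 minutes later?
First find the time 9 hours and 43 minutes after 2:09.
Total minutes: 2 x 60 + 9 + 9 x 60 + 43 = 712.
712 mod 720 = 712 minutes = 11:52.
Now compute the angle at 11:52:
Hour hand: 11 x 30 + 52 x 0.5 = 356 degrees
Minute hand: 52 x 6 = 312 degrees
Difference: |356 - 312| = 44 degrees
The angle is 44 degrees

Final answer: 44 degrees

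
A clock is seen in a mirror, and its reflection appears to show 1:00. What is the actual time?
Reflection across the vertical (12-6) axis maps a hand at angle A degrees to (360 - A) degrees, which sends a reading of T minutes past 12:00 to (720 - T) minutes past 12:00.
Mirror reads 1:00 = 60 minutes past 12:00.
Actual time: (720 - 60) mod 720 = 660 minutes = 11:00.

Final answer: 11:00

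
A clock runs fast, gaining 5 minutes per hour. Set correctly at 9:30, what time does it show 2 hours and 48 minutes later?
For every 60 true minutes, the faulty clock advances 60 + 5 = 65 minutes.
True elapsed: 2 hours and 48 minutes = 168 minutes.
Faulty clock advances: 168 x 65/60 = 182 minutes (drift: 14 minutes ahead).
Shown time: 9:30 + 182 minutes = 12:32.

Final answer: 12:32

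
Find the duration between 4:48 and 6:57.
From 4:48 to 6:57:
(6 x 60 + 57) - (4 x 60 + 48) = 417 - 288 = 129 minutes
= 2 hours and 9 minutes

Final answer: 2 hours and 9 minutes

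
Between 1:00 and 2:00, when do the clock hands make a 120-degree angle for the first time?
At t minutes past 1:00, the hour hand is at 30 x 1 + 0.5t degrees and the minute hand is at 6t degrees.
The smaller angle between them is 120 degrees when |30H - 5.5t| = 120 or |30H - 5.5t| = 240.
With H = 1, solve 30 x 1 - 5.5t = +/- target for each target:
  t = (30 x 1 - 120) / 5.5 = -16.36 (outside (0, 60))
  t = (30 x 1 + 120) / 5.5 = 27.27
  t = (30 x 1 - 240) / 5.5 = -38.18 (outside (0, 60))
  t = (30 x 1 + 240) / 5.5 = 49.09
Valid solutions in (0, 60): {27.27, 49.09} minutes.
The first occurrence is t = 27.27 minutes.
The hands form a 120-degree angle at 27.27 minutes past 1:00.

Final answer: 27.27 minutes past 1:00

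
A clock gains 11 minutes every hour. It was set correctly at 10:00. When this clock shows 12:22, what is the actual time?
For every 60 true minutes, the faulty clock advances 71 minutes, so 1 faulty-clock minute corresponds to 60/71 true minutes.
From 10:00 to 12:22 on the faulty dial is 142 minutes.
True elapsed: 142 x 60/71 = 120 minutes = 2 hours.
True time: 10:00 + 2 hours = 12:00.

Final answer: 12:00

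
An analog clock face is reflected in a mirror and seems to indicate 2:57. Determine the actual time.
Reflection across the vertical (12-6) axis maps a hand at angle A degrees to (360 - A) degrees, which sends a reading of T minutes past 12:00 to (720 - T) minutes past 12:00.
Mirror reads 2:57 = 177 minutes past 12:00.
Actual time: (720 - 177) mod 720 = 543 minutes = 9:03.

Final answer: 9:03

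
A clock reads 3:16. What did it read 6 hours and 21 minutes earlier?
Starting time: 3:16 = 196 total minutes past 12:00
Subtracting: 6 hours and 21 minutes = 381 minutes
196 - 381 = -185 (negative, add 12 hours = 720) = 535 minutes
= 8 hours and 55 minutes past 12:00 = 8:55

Final answer: 8:55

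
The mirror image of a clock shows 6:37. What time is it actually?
Reflection across the vertical (12-6) axis maps a hand at angle A degrees to (360 - A) degrees, which sends a reading of T minutes past 12:00 to (720 - T) minutes past 12:00.
Mirror reads 6:37 = 397 minutes past 12:00.
Actual time: (720 - 397) mod 720 = 323 minutes = 5:23.

Final answer: 5:23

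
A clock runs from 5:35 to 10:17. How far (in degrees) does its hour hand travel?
The hour hand moves 0.5 degrees per minute.
Time elapsed: 10:17 - 5:35 = 282 minutes
Angular displacement: 282 x 0.5 = 141 degrees

Final answer: 141 degrees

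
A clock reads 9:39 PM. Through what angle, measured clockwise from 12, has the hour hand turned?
The hour hand moves 30 degrees per hour and 0.5 degrees per minute.
At 9:39: (9) x 30 + 39 x 0.5 = 270 + 19.5 = 289.5 degrees

Final answer: 289.5 degrees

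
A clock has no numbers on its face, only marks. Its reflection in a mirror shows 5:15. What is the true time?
Reflection across the vertical (12-6) axis maps a hand at angle A degrees to (360 - A) degrees, which sends a reading of T minutes past 12:00 to (720 - T) minutes past 12:00.
Mirror reads 5:15 = 315 minutes past 12:00.
Actual time: (720 - 315) mod 720 = 405 minutes = 6:45.

Final answer: 6:45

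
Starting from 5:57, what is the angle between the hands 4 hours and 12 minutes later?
First find the time 4 hours and 12 minutes after 5:57.
Total minutes: 5 x 60 + 57 + 4 x 60 + 12 = 609.
609 mod 720 = 609 minutes = 10:09.
Now compute the angle at 10:09:
Hour hand: 10 x 30 + 9 x 0.5 = 304.5 degrees
Minute hand: 9 x 6 = 54 degrees
Difference: |304.5 - 54| = 250.5 degrees
Smaller angle: 360 - 250.5 = 109.5 degrees

Final answer: 109.5 degrees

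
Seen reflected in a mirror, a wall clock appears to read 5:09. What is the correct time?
Reflection across the vertical (12-6) axis maps a hand at angle A degrees to (360 - A) degrees, which sends a reading of T minutes past 12:00 to (720 - T) minutes past 12:00.
Mirror reads 5:09 = 309 minutes past 12:00.
Actual time: (720 - 309) mod 720 = 411 minutes = 6:51.

Final answer: 6:51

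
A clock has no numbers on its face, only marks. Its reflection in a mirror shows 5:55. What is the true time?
Reflection across the vertical (12-6) axis maps a hand at angle A degrees to (360 - A) degrees, which sends a reading of T minutes past 12:00 to (720 - T) minutes past 12:00.
Mirror reads 5:55 = 355 minutes past 12:00.
Actual time: (720 - 355) mod 720 = 365 minutes = 6:05.

Final answer: 6:05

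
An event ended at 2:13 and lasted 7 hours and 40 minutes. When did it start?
Starting time: 2:13 = 133 total minutes past 12:00
Subtracting: 7 hours and 40 minutes = 460 minutes
133 - 460 = -327 (negative, add 12 hours = 720) = 393 minutes
= 6 hours and 33 minutes past 12:00 = 6:33

Final answer: 6:33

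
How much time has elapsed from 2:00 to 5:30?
From 2:00 to 5:30:
(5 x 60 + 30) - (2 x 60 + 0) = 330 - 120 = 210 minutes
= 3 hours and 30 minutes

Final answer: 3 hours and 30 minutes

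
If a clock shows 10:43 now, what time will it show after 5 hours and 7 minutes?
Starting time: 10:43
Adding 7 minutes to 43 minutes: 43 + 7 = 50 minutes
Adding 5 hours: 10 + 5 = 15 - 12 = 3
Final time: 3:50

Final answer: 3:50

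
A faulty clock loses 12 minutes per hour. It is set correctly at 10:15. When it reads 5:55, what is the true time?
For every 60 true minutes, the faulty clock advances 48 minutes, so 1 faulty-clock minute corresponds to 60/48 true minutes.
From 10:15 to 5:55 on the faulty dial is 460 minutes.
True elapsed: 460 x 60/48 = 575 minutes = 9 hours and 35 minutes.
True time: 10:15 + 9 hours and 35 minutes = 7:50.

Final answer: 7:50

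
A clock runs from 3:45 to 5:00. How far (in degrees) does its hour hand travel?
The hour hand moves 0.5 degrees per minute.
Time elapsed: 5:00 - 3:45 = 75 minutes
Angular displacement: 75 x 0.5 = 37.5 degrees

Final answer: 37.5 degrees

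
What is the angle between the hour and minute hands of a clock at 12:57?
Hour hand position: 0 x 30 + 57 x 0.5 = 28.5 degrees
Minute hand position: 57 x 6 = 342 degrees
Difference: |28.5 - 342| = 313.5 degrees
Since 313.5 > 180, the smaller angle is 360 - 313.5 = 46.5 degrees

Final answer: 46.5 degrees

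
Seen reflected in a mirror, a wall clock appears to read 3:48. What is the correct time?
Reflection across the vertical (12-6) axis maps a hand at angle A degrees to (360 - A) degrees, which sends a reading of T minutes past 12:00 to (720 - T) minutes past 12:00.
Mirror reads 3:48 = 228 minutes past 12:00.
Actual time: (720 - 228) mod 720 = 492 minutes = 8:12.

Final answer: 8:12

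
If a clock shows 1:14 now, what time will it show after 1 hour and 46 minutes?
Starting time: 1:14
Adding 46 minutes to 14 minutes: 14 + 46 = 60 minutes = 1 hour
Adding 1 hour: 1 + 1 + 1 (carry) = 3
Final time: 3:00

Final answer: 3:00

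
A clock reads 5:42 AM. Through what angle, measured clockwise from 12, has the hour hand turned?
The hour hand moves 30 degrees per hour and 0.5 degrees per minute.
At 5:42: (5) x 30 + 42 x 0.5 = 150 + 21 = 171 degrees

Final answer: 171 degrees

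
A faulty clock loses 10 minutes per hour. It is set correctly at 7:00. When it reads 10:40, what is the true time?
For every 60 true minutes, the faulty clock advances 50 minutes, so 1 faulty-clock minute corresponds to 60/50 true minutes.
From 7:00 to 10:40 on the faulty dial is 220 minutes.
True elapsed: 220 x 60/50 = 264 minutes = 4 hours and 24 minutes.
True time: 7:00 + 4 hours and 24 minutes = 11:24.

Final answer: 11:24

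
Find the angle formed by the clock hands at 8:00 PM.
Hour hand position: 8 x 30 + 0 x 0.5 = 240 degrees
Minute hand position: 0 x 6 = 0 degrees
Difference: |240 - 0| = 240 degrees
Since 240 > 180, the smaller angle is 360 - 240 = 120 degrees

Final answer: 120 degrees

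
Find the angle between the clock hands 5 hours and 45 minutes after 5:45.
First find the time 5 hours and 45 minutes after 5:45.
Total minutes: 5 x 60 + 45 + 5 x 60 + 45 = 690.
690 mod 720 = 690 minutes = 11:30.
Now compute the angle at 11:30:
Hour hand: 11 x 30 + 30 x 0.5 = 345 degrees
Minute hand: 30 x 6 = 180 degrees
Difference: |345 - 180| = 165 degrees
The angle is 165 degrees

Final answer: 165 degrees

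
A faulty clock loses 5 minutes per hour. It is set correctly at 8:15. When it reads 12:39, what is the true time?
For every 60 true minutes, the faulty clock advances 55 minutes, so 1 faulty-clock minute corresponds to 60/55 true minutes.
From 8:15 to 12:39 on the faulty dial is 264 minutes.
True elapsed: 264 x 60/55 = 288 minutes = 4 hours and 48 minutes.
True time: 8:15 + 4 hours and 48 minutes = 1:03.

Final answer: 1:03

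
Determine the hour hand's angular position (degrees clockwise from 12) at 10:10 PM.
The hour hand moves 30 degrees per hour and 0.5 degrees per minute.
At 10:10: (10) x 30 + 10 x 0.5 = 300 + 5 = 305 degrees

Final answer: 305 degrees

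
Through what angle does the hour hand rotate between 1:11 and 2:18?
The hour hand moves 0.5 degrees per minute.
Time elapsed: 2:18 - 1:11 = 67 minutes
Angular displacement: 67 x 0.5 = 33.5 degrees

Final answer: 33.5 degrees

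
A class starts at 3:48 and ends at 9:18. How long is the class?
From 3:48 to 9:18:
(9 x 60 + 18) - (3 x 60 + 48) = 558 - 228 = 330 minutes
= 5 hours and 30 minutes

Final answer: 5 hours and 30 minutes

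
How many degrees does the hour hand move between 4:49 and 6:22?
The hour hand moves 0.5 degrees per minute.
Time elapsed: 6:22 - 4:49 = 93 minutes
Angular displacement: 93 x 0.5 = 46.5 degrees

Final answer: 46.5 degrees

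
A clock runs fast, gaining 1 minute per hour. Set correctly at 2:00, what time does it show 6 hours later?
For every 60 true minutes, the faulty clock advances 60 + 1 = 61 minutes.
True elapsed: 6 hours = 360 minutes.
Faulty clock advances: 360 x 61/60 = 366 minutes (drift: 6 minutes ahead).
Shown time: 2:00 + 366 minutes = 8:06.

Final answer: 8:06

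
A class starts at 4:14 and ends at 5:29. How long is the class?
From 4:14 to 5:29:
(5 x 60 + 29) - (4 x 60 + 14) = 329 - 254 = 75 minutes
= 1 hour and 15 minutes

Final answer: 1 hour and 15 minutes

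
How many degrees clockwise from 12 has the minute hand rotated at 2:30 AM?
The minute hand moves 6 degrees per minute.
At 2:30: 30 x 6 = 180 degrees

Final answer: 180 degrees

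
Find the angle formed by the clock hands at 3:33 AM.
Hour hand position: 3 x 30 + 33 x 0.5 = 106.5 degrees
Minute hand position: 33 x 6 = 198 degrees
Difference: |106.5 - 198| = 91.5 degrees
The angle between the hands is 91.5 degrees

Final answer: 91.5 degrees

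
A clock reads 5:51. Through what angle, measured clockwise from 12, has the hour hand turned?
The hour hand moves 30 degrees per hour and 0.5 degrees per minute.
At 5:51: (5) x 30 + 51 x 0.5 = 150 + 25.5 = 175.5 degrees

Final answer: 175.5 degrees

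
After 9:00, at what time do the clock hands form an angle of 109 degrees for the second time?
At t minutes past 9:00, the hour hand is at 30 x 9 + 0.5t degrees and the minute hand is at 6t degrees.
The smaller angle between them is 109 degrees when |30H - 5.5t| = 109 or |30H - 5.5t| = 251.
With H = 9, solve 30 x 9 - 5.5t = +/- target for each target:
  t = (30 x 9 - 109) / 5.5 = 29.27
  t = (30 x 9 + 109) / 5.5 = 68.91 (outside (0, 60))
  t = (30 x 9 - 251) / 5.5 = 3.45
  t = (30 x 9 + 251) / 5.5 = 94.73 (outside (0, 60))
Valid solutions in (0, 60): {3.45, 29.27} minutes.
The second occurrence is t = 29.27 minutes.
The hands form a 109-degree angle at 29.27 minutes past 9:00.

Final answer: 29.27 minutes past 9:00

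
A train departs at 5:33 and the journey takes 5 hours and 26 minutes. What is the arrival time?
Starting time: 5:33
Adding 26 minutes to 33 minutes: 33 + 26 = 59 minutes
Adding 5 hours: 5 + 5 = 10
Final time: 10:59

Final answer: 10:59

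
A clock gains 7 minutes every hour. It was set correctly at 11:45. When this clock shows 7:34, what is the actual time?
For every 60 true minutes, the faulty clock advances 67 minutes, so 1 faulty-clock minute corresponds to 60/67 true minutes.
From 11:45 to 7:34 on the faulty dial is 469 minutes.
True elapsed: 469 x 60/67 = 420 minutes = 7 hours.
True time: 11:45 + 7 hours = 6:45.

Final answer: 6:45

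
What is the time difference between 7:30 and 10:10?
From 7:30 to 10:10:
(10 x 60 + 10) - (7 x 60 + 30) = 610 - 450 = 160 minutes
= 2 hours and 40 minutes

Final answer: 2 hours and 40 minutes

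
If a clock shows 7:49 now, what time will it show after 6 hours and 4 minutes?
Starting time: 7:49
Adding 4 minutes to 49 minutes: 49 + 4 = 53 minutes
Adding 6 hours: 7 + 6 = 13 - 12 = 1
Final time: 1:53

Final answer: 1:53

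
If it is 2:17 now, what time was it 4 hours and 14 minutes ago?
Starting time: 2:17 = 137 total minutes past 12:00
Subtracting: 4 hours and 14 minutes = 254 minutes
137 - 254 = -117 (negative, add 12 hours = 720) = 603 minutes
= 10 hours and 3 minutes past 12:00 = 10:03

Final answer: 10:03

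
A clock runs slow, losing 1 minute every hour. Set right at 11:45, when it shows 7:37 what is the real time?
For every 60 true minutes, the faulty clock advances 59 minutes, so 1 faulty-clock minute corresponds to 60/59 true minutes.
From 11:45 to 7:37 on the faulty dial is 472 minutes.
True elapsed: 472 x 60/59 = 480 minutes = 8 hours.
True time: 11:45 + 8 hours = 7:45.

Final answer: 7:45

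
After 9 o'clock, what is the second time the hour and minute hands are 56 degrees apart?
At t minutes past 9:00, the hour hand is at 30 x 9 + 0.5t degrees and the minute hand is at 6t degrees.
The smaller angle between them is 56 degrees when |30H - 5.5t| = 56 or |30H - 5.5t| = 304.
With H = 9, solve 30 x 9 - 5.5t = +/- target for each target:
  t = (30 x 9 - 56) / 5.5 = 38.91
  t = (30 x 9 + 56) / 5.5 = 59.27
  t = (30 x 9 - 304) / 5.5 = -6.18 (outside (0, 60))
  t = (30 x 9 + 304) / 5.5 = 104.36 (outside (0, 60))
Valid solutions in (0, 60): {38.91, 59.27} minutes.
The second occurrence is t = 59.27 minutes.
The hands form a 56-degree angle at 59.27 minutes past 9:00.

Final answer: 59.27 minutes past 9:00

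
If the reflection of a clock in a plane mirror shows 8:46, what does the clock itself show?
Reflection across the vertical (12-6) axis maps a hand at angle A degrees to (360 - A) degrees, which sends a reading of T minutes past 12:00 to (720 - T) minutes past 12:00.
Mirror reads 8:46 = 526 minutes past 12:00.
Actual time: (720 - 526) mod 720 = 194 minutes = 3:14.

Final answer: 3:14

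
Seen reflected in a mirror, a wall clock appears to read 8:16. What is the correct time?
Reflection across the vertical (12-6) axis maps a hand at angle A degrees to (360 - A) degrees, which sends a reading of T minutes past 12:00 to (720 - T) minutes past 12:00.
Mirror reads 8:16 = 496 minutes past 12:00.
Actual time: (720 - 496) mod 720 = 224 minutes = 3:44.

Final answer: 3:44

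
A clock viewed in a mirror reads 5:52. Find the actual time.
Reflection across the vertical (12-6) axis maps a hand at angle A degrees to (360 - A) degrees, which sends a reading of T minutes past 12:00 to (720 - T) minutes past 12:00.
Mirror reads 5:52 = 352 minutes past 12:00.
Actual time: (720 - 352) mod 720 = 368 minutes = 6:08.

Final answer: 6:08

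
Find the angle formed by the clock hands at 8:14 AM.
Hour hand position: 8 x 30 + 14 x 0.5 = 247 degrees
Minute hand position: 14 x 6 = 84 degrees
Difference: |247 - 84| = 163 degrees
The angle between the hands is 163 degrees

Final answer: 163 degrees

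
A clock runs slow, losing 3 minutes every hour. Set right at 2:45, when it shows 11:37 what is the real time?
For every 60 true minutes, the faulty clock advances 57 minutes, so 1 faulty-clock minute corresponds to 60/57 true minutes.
From 2:45 to 11:37 on the faulty dial is 532 minutes.
True elapsed: 532 x 60/57 = 560 minutes = 9 hours and 20 minutes.
True time: 2:45 + 9 hours and 20 minutes = 12:05.

Final answer: 12:05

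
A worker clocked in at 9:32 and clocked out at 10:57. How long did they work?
From 9:32 to 10:57:
(10 x 60 + 57) - (9 x 60 + 32) = 657 - 572 = 85 minutes
= 1 hour and 25 minutes

Final answer: 1 hour and 25 minutes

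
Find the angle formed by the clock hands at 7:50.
Hour hand position: 7 x 30 + 50 x 0.5 = 235 degrees
Minute hand position: 50 x 6 = 300 degrees
Difference: |235 - 300| = 65 degrees
The angle between the hands is 65 degrees

Final answer: 65 degrees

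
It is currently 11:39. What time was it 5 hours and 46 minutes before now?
Starting time: 11:39 = 699 total minutes past 12:00
Subtracting: 5 hours and 46 minutes = 346 minutes
699 - 346 = 353 minutes
= 5 hours and 53 minutes past 12:00 = 5:53

Final answer: 5:53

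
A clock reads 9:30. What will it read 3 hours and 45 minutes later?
Starting time: 9:30
Adding 45 minutes to 30 minutes: 30 + 45 = 75 minutes = 1 hour and 15 minutes
Adding 3 hours: 9 + 3 + 1 (carry) = 13 - 12 = 1
Final time: 1:15

Final answer: 1:15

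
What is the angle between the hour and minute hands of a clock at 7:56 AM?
Hour hand position: 7 x 30 + 56 x 0.5 = 238 degrees
Minute hand position: 56 x 6 = 336 degrees
Difference: |238 - 336| = 98 degrees
The angle between the hands is 98 degrees

Final answer: 98 degrees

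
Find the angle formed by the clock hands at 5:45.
Hour hand position: 5 x 30 + 45 x 0.5 = 172.5 degrees
Minute hand position: 45 x 6 = 270 degrees
Difference: |172.5 - 270| = 97.5 degrees
The angle between the hands is 97.5 degrees

Final answer: 97.5 degrees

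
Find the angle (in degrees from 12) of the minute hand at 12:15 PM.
The minute hand moves 6 degrees per minute.
At 12:15: 15 x 6 = 90 degrees

Final answer: 90 degrees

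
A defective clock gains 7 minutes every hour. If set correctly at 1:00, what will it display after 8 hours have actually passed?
For every 60 true minutes, the faulty clock advances 60 + 7 = 67 minutes.
True elapsed: 8 hours = 480 minutes.
Faulty clock advances: 480 x 67/60 = 536 minutes (drift: 56 minutes ahead).
Shown time: 1:00 + 536 minutes = 9:56.

Final answer: 9:56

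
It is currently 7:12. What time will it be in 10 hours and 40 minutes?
Starting time: 7:12
Adding 40 minutes to 12 minutes: 12 + 40 = 52 minutes
Adding 10 hours: 7 + 10 = 17 - 12 = 5
Final time: 5:52

Final answer: 5:52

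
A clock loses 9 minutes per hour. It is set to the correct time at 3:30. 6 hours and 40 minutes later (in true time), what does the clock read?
For every 60 true minutes, the faulty clock advances 60 - 9 = 51 minutes.
True elapsed: 6 hours and 40 minutes = 400 minutes.
Faulty clock advances: 400 x 51/60 = 340 minutes (drift: 60 minutes behind).
Shown time: 3:30 + 340 minutes = 9:10.

Final answer: 9:10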